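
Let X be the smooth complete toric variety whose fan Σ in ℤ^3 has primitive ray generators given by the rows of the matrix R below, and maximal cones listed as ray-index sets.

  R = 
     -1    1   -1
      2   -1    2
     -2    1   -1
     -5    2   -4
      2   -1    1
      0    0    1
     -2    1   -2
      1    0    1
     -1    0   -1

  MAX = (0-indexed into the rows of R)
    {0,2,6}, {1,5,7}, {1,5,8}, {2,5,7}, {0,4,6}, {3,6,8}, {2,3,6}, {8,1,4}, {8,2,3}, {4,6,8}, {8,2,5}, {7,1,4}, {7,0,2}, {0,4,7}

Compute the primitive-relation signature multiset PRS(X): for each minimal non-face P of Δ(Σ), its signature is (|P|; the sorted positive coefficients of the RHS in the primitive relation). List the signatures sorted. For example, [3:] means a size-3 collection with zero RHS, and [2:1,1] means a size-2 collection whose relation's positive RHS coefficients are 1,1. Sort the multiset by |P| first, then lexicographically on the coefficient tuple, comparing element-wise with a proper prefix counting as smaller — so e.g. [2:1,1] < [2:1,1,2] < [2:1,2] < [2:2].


Primitive collections (16):

  P={1,6}:  v_{1} + v_{6} = 0  ⟹  sig = [2:]
  P={2,4}:  v_{2} + v_{4} = 0  ⟹  sig = [2:]
  P={7,8}:  v_{7} + v_{8} = 0  ⟹  sig = [2:]
  P={0,1}:  v_{0} + v_{1} = v_{7}  ⟹  sig = [2:1]
  P={0,8}:  v_{0} + v_{8} = v_{6}  ⟹  sig = [2:1]
  P={1,2}:  v_{1} + v_{2} = v_{5}  ⟹  sig = [2:1]
  P={4,5}:  v_{4} + v_{5} = v_{1}  ⟹  sig = [2:1]
  P={5,6}:  v_{5} + v_{6} = v_{2}  ⟹  sig = [2:1]
  P={6,7}:  v_{6} + v_{7} = v_{0}  ⟹  sig = [2:1]
  P={0,5}:  v_{0} + v_{5} = v_{2} + v_{7}  ⟹  sig = [2:1,1]
  P={1,3}:  v_{1} + v_{3} = v_{2} + v_{8}  ⟹  sig = [2:1,1]
  P={3,4}:  v_{3} + v_{4} = v_{6} + v_{8}  ⟹  sig = [2:1,1]
  P={3,7}:  v_{3} + v_{7} = v_{2} + v_{6}  ⟹  sig = [2:1,1]
  P={0,3}:  v_{0} + v_{3} = v_{2} + 2·v_{6}  ⟹  sig = [2:1,2]
  P={3,5}:  v_{3} + v_{5} = 2·v_{2} + v_{8}  ⟹  sig = [2:1,2]
  P={2,6,8}:  v_{2} + v_{6} + v_{8} = v_{3}  ⟹  sig = [3:1]

Hence PRS(X_Σ) =
{ [2:] ×3,  [2:1] ×6,  [2:1,1] ×4,  [2:1,2] ×2,  [3:1] }


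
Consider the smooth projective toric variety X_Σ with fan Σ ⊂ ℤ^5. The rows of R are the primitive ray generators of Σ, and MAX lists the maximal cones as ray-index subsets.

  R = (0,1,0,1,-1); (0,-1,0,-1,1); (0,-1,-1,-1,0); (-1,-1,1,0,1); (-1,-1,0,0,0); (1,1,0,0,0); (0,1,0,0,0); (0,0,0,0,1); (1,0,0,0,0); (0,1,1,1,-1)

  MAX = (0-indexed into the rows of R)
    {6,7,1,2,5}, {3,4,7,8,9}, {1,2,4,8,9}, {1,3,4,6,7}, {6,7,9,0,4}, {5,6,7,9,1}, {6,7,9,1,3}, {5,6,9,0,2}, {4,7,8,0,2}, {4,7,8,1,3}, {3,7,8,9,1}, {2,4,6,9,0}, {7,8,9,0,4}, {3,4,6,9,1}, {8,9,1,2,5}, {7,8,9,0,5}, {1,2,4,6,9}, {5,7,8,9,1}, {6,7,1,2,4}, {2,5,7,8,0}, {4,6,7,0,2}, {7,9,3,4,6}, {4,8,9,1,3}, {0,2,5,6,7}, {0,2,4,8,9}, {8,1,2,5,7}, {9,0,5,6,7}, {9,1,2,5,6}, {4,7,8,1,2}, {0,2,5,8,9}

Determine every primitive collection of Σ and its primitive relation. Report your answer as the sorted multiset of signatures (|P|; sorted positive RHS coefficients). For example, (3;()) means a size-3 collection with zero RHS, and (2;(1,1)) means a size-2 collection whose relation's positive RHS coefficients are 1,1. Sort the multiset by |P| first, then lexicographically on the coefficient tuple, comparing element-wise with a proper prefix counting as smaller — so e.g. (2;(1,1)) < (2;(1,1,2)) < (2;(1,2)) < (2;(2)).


Minimal non-faces — 8 found among 10 rays, 30 max cones:

  • {0,1}:  v_{0} + v_{1} = 0  ⟹  sig = (2;())
  • {4,5}:  v_{4} + v_{5} = 0  ⟹  sig = (2;())
  • {6,8}:  v_{6} + v_{8} = v_{5}  ⟹  sig = (2;(1))
  • {2,3}:  v_{2} + v_{3} = v_{1} + v_{4}  ⟹  sig = (2;(1,1))
  • {0,3}:  v_{0} + v_{3} = v_{4} + v_{7} + v_{9}  ⟹  sig = (2;(1,1,1))
  • {3,5}:  v_{3} + v_{5} = v_{1} + v_{7} + v_{9}  ⟹  sig = (2;(1,1,1))
  • {2,7,9}:  v_{2} + v_{7} + v_{9} = 0  ⟹  sig = (3;())
  • {1,4,7,9}:  v_{1} + v_{4} + v_{7} + v_{9} = v_{3}  ⟹  sig = (4;(1))

so the primitive-relation signature multiset is
{ (2;()) ×2,  (2;(1)),  (2;(1,1)),  (2;(1,1,1)) ×2,  (3;()),  (4;(1)) }


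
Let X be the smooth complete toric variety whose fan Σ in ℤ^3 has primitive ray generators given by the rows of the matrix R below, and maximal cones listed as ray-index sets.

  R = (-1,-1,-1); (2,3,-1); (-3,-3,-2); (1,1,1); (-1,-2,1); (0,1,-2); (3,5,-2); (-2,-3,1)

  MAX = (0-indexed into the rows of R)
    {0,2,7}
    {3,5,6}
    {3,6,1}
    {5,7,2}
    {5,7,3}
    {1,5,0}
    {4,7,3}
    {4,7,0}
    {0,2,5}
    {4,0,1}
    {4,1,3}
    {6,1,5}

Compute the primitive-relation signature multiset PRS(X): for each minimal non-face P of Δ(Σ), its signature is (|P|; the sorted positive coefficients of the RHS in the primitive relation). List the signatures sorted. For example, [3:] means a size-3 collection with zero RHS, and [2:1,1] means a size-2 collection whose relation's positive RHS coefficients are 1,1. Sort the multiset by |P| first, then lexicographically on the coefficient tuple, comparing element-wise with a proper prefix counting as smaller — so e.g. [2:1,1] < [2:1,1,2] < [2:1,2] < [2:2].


The 12 primitive collections of Σ (r=8, n=3):

  {0,3}:  v_{0} + v_{3} = 0 ; sig = [2:]
  {1,7}:  v_{1} + v_{7} = 0 ; sig = [2:]
  {4,5}:  v_{4} + v_{5} = v_{0} ; sig = [2:1]
  {4,6}:  v_{4} + v_{6} = v_{1} ; sig = [2:1]
  {0,6}:  v_{0} + v_{6} = v_{1} + v_{5} ; sig = [2:1,1]
  {1,2}:  v_{1} + v_{2} = v_{0} + v_{5} ; sig = [2:1,1]
  {2,3}:  v_{2} + v_{3} = v_{5} + v_{7} ; sig = [2:1,1]
  {6,7}:  v_{6} + v_{7} = v_{3} + v_{5} ; sig = [2:1,1]
  {2,4}:  v_{2} + v_{4} = 2·v_{0} + v_{7} ; sig = [2:1,2]
  {2,6}:  v_{2} + v_{6} = 2·v_{5} ; sig = [2:2]
  {0,5,7}:  v_{0} + v_{5} + v_{7} = v_{2} ; sig = [3:1]
  {1,3,5}:  v_{1} + v_{3} + v_{5} = v_{6} ; sig = [3:1]

Hence PRS(X_Σ) =
{ [2:] ×2,  [2:1] ×2,  [2:1,1] ×4,  [2:1,2],  [2:2],  [3:1] ×2 }


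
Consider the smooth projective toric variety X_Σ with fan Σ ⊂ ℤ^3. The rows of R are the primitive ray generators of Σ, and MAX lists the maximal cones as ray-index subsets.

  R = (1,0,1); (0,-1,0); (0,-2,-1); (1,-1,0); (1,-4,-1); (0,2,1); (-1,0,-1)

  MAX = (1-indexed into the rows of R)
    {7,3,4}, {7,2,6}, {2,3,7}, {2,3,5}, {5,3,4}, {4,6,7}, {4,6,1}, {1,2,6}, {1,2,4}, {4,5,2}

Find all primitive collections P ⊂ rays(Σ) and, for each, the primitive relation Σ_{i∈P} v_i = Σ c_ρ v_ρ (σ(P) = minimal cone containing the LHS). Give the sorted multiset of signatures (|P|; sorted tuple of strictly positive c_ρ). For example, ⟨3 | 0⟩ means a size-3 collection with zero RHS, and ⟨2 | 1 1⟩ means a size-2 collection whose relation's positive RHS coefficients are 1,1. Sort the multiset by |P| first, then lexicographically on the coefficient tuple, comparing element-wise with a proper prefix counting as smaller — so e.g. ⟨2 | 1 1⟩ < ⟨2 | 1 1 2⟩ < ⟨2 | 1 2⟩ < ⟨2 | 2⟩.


9 collections generate NE(X_Σ); each relation:

  • {1,7}:  v_{1} + v_{7} = 0  →  sig = ⟨2 | 0⟩
  • {3,6}:  v_{3} + v_{6} = 0  →  sig = ⟨2 | 0⟩
  • {1,3}:  v_{1} + v_{3} = v_{2} + v_{4}  →  sig = ⟨2 | 1 1⟩
  • {5,6}:  v_{5} + v_{6} = v_{2} + v_{4}  →  sig = ⟨2 | 1 1⟩
  • {5,7}:  v_{5} + v_{7} = 2·v_{3}  →  sig = ⟨2 | 2⟩
  • {1,5}:  v_{1} + v_{5} = 2·v_{2} + 2·v_{4}  →  sig = ⟨2 | 2 2⟩
  • {2,3,4}:  v_{2} + v_{3} + v_{4} = v_{5}  →  sig = ⟨3 | 1⟩
  • {2,4,6}:  v_{2} + v_{4} + v_{6} = v_{1}  →  sig = ⟨3 | 1⟩
  • {2,4,7}:  v_{2} + v_{4} + v_{7} = v_{3}  →  sig = ⟨3 | 1⟩

so the primitive-relation signature multiset is
{ ⟨2 | 0⟩ ×2,  ⟨2 | 1 1⟩ ×2,  ⟨2 | 2⟩,  ⟨2 | 2 2⟩,  ⟨3 | 1⟩ ×3 }


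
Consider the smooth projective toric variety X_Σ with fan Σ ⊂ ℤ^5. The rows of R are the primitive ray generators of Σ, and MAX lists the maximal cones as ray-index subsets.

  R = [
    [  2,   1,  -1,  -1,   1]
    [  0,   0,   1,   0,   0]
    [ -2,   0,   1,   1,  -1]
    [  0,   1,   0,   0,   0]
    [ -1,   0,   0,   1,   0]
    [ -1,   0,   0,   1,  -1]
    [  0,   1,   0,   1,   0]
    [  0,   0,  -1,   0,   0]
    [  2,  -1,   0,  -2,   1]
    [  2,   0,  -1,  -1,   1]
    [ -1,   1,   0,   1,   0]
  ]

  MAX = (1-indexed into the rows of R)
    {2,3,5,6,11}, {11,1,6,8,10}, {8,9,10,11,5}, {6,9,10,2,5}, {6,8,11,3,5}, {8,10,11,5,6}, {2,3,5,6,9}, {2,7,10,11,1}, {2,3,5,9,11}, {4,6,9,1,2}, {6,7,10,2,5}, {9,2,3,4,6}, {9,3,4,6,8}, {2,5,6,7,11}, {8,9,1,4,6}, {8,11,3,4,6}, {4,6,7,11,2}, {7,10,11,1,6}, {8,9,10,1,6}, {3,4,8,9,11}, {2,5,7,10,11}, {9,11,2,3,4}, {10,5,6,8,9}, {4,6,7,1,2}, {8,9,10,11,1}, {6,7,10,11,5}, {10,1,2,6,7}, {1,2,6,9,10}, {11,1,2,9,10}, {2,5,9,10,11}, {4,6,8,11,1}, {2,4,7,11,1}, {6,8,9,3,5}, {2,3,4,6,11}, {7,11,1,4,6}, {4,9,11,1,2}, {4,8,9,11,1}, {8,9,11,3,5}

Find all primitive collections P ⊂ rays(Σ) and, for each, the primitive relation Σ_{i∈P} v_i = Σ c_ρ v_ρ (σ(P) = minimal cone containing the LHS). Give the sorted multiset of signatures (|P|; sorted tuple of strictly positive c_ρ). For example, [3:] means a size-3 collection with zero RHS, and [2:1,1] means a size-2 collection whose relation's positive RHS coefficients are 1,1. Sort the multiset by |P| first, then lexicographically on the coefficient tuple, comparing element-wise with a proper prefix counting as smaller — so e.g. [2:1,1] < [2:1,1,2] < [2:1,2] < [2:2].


|primitive collections| = 12. Relations:

  P = {2,8}:  v_{2} + v_{8} = 0  ⟹  sig = [2:]
  P = {3,10}:  v_{3} + v_{10} = 0  ⟹  sig = [2:]
  P = {1,3}:  v_{1} + v_{3} = v_{4}  ⟹  sig = [2:1]
  P = {4,5}:  v_{4} + v_{5} = v_{11}  ⟹  sig = [2:1]
  P = {4,10}:  v_{4} + v_{10} = v_{1}  ⟹  sig = [2:1]
  P = {1,5}:  v_{1} + v_{5} = v_{10} + v_{11}  ⟹  sig = [2:1,1]
  P = {7,9}:  v_{7} + v_{9} = v_{2} + v_{10}  ⟹  sig = [2:1,1]
  P = {3,7}:  v_{3} + v_{7} = v_{2} + v_{6} + v_{11}  ⟹  sig = [2:1,1,1]
  P = {7,8}:  v_{7} + v_{8} = v_{6} + v_{10} + v_{11}  ⟹  sig = [2:1,1,1]
  P = {6,9,11}:  v_{6} + v_{9} + v_{11} = 0  ⟹  sig = [3:]
  P = {2,6,10,11}:  v_{2} + v_{6} + v_{10} + v_{11} = v_{7}  ⟹  sig = [4:1]
  P = {1,2,6,11}:  v_{1} + v_{2} + v_{6} + v_{11} = v_{4} + v_{7}  ⟹  sig = [4:1,1]

so the primitive-relation signature multiset is
[[2:], [2:], [2:1], [2:1], [2:1], [2:1,1], [2:1,1], [2:1,1,1], [2:1,1,1], [3:], [4:1], [4:1,1]]


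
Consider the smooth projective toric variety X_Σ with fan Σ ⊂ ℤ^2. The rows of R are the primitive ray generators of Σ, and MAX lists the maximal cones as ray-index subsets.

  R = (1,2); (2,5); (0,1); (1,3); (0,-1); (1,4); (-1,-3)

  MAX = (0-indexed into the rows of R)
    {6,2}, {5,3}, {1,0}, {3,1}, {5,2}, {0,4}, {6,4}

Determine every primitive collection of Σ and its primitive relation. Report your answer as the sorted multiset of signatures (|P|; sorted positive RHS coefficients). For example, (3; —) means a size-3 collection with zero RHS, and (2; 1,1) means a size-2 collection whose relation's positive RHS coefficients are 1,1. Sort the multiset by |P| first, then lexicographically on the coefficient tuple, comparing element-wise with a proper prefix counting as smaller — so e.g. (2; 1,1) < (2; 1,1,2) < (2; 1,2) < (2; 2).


The 14 primitive collections of Σ (r=7, n=2):

  {2,4}:  v_{2} + v_{4} = 0  ⟹  sig = (2; —)
  {3,6}:  v_{3} + v_{6} = 0  ⟹  sig = (2; —)
  {0,2}:  v_{0} + v_{2} = v_{3}  ⟹  sig = (2; 1)
  {0,3}:  v_{0} + v_{3} = v_{1}  ⟹  sig = (2; 1)
  {0,6}:  v_{0} + v_{6} = v_{4}  ⟹  sig = (2; 1)
  {1,6}:  v_{1} + v_{6} = v_{0}  ⟹  sig = (2; 1)
  {2,3}:  v_{2} + v_{3} = v_{5}  ⟹  sig = (2; 1)
  {3,4}:  v_{3} + v_{4} = v_{0}  ⟹  sig = (2; 1)
  {4,5}:  v_{4} + v_{5} = v_{3}  ⟹  sig = (2; 1)
  {5,6}:  v_{5} + v_{6} = v_{2}  ⟹  sig = (2; 1)
  {0,5}:  v_{0} + v_{5} = 2·v_{3}  ⟹  sig = (2; 2)
  {1,2}:  v_{1} + v_{2} = 2·v_{3}  ⟹  sig = (2; 2)
  {1,4}:  v_{1} + v_{4} = 2·v_{0}  ⟹  sig = (2; 2)
  {1,5}:  v_{1} + v_{5} = 3·v_{3}  ⟹  sig = (2; 3)

so the primitive-relation signature multiset is
[(2; —), (2; —), (2; 1), (2; 1), (2; 1), (2; 1), (2; 1), (2; 1), (2; 1), (2; 1), (2; 2), (2; 2), (2; 2), (2; 3)]


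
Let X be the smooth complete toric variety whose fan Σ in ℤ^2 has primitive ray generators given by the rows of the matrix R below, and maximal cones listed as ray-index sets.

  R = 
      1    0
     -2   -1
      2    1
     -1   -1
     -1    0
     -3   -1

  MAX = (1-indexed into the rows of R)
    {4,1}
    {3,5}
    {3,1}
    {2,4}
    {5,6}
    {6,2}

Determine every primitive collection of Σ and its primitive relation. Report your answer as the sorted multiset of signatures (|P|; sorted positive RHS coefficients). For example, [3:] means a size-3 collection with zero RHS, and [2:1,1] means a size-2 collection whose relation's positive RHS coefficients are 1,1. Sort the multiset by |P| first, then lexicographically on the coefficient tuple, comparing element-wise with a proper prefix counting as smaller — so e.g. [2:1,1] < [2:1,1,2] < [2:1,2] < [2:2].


Δ(Σ) — 6 vertices, 9 min non-faces:

  {1,5}:  v_{1} + v_{5} = 0  ⟹  sig = [2:]
  {2,3}:  v_{2} + v_{3} = 0  ⟹  sig = [2:]
  {1,2}:  v_{1} + v_{2} = v_{4}  ⟹  sig = [2:1]
  {1,6}:  v_{1} + v_{6} = v_{2}  ⟹  sig = [2:1]
  {2,5}:  v_{2} + v_{5} = v_{6}  ⟹  sig = [2:1]
  {3,4}:  v_{3} + v_{4} = v_{1}  ⟹  sig = [2:1]
  {3,6}:  v_{3} + v_{6} = v_{5}  ⟹  sig = [2:1]
  {4,5}:  v_{4} + v_{5} = v_{2}  ⟹  sig = [2:1]
  {4,6}:  v_{4} + v_{6} = 2·v_{2}  ⟹  sig = [2:2]

Hence PRS(X_Σ) =
[[2:], [2:], [2:1], [2:1], [2:1], [2:1], [2:1], [2:1], [2:2]]


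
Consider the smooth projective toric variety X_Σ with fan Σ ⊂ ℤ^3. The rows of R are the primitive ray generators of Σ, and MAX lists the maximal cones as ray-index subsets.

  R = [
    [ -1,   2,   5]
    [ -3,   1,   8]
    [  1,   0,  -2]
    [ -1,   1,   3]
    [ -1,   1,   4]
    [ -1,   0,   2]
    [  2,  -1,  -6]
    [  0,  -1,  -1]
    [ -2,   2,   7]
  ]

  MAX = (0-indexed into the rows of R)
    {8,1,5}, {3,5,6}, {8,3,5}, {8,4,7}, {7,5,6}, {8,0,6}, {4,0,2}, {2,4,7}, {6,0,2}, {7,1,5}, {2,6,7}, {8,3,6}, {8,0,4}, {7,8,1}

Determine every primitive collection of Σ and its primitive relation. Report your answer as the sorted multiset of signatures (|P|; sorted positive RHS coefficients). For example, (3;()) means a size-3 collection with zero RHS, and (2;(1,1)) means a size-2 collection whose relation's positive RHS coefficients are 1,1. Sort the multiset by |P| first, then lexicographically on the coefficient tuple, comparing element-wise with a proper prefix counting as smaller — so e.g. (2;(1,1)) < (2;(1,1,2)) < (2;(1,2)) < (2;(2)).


|primitive collections| = 18. Relations:

  P = {2,5}:  v_{2} + v_{5} = 0  so sig = (2;())
  P = {0,5}:  v_{0} + v_{5} = v_{8}  so sig = (2;(1))
  P = {0,7}:  v_{0} + v_{7} = v_{4}  so sig = (2;(1))
  P = {1,6}:  v_{1} + v_{6} = v_{5}  so sig = (2;(1))
  P = {2,8}:  v_{2} + v_{8} = v_{0}  so sig = (2;(1))
  P = {3,4}:  v_{3} + v_{4} = v_{8}  so sig = (2;(1))
  P = {3,7}:  v_{3} + v_{7} = v_{5}  so sig = (2;(1))
  P = {4,6}:  v_{4} + v_{6} = v_{2}  so sig = (2;(1))
  P = {1,2}:  v_{1} + v_{2} = v_{7} + v_{8}  so sig = (2;(1,1))
  P = {2,3}:  v_{2} + v_{3} = v_{6} + v_{8}  so sig = (2;(1,1))
  P = {4,5}:  v_{4} + v_{5} = v_{7} + v_{8}  so sig = (2;(1,1))
  P = {0,1}:  v_{0} + v_{1} = v_{7} + 2·v_{8}  so sig = (2;(1,2))
  P = {0,3}:  v_{0} + v_{3} = v_{6} + 2·v_{8}  so sig = (2;(1,2))
  P = {1,3}:  v_{1} + v_{3} = 2·v_{5} + v_{8}  so sig = (2;(1,2))
  P = {1,4}:  v_{1} + v_{4} = 2·v_{7} + 2·v_{8}  so sig = (2;(2,2))
  P = {6,7,8}:  v_{6} + v_{7} + v_{8} = 0  so sig = (3;())
  P = {5,6,8}:  v_{5} + v_{6} + v_{8} = v_{3}  so sig = (3;(1))
  P = {5,7,8}:  v_{5} + v_{7} + v_{8} = v_{1}  so sig = (3;(1))

Signatures (|P|; sorted positive RHS coefficients), sorted:
    (2;())
    (2;(1))
    (2;(1))
    (2;(1))
    (2;(1))
    (2;(1))
    (2;(1))
    (2;(1))
    (2;(1,1))
    (2;(1,1))
    (2;(1,1))
    (2;(1,2))
    (2;(1,2))
    (2;(1,2))
    (2;(2,2))
    (3;())
    (3;(1))
    (3;(1))


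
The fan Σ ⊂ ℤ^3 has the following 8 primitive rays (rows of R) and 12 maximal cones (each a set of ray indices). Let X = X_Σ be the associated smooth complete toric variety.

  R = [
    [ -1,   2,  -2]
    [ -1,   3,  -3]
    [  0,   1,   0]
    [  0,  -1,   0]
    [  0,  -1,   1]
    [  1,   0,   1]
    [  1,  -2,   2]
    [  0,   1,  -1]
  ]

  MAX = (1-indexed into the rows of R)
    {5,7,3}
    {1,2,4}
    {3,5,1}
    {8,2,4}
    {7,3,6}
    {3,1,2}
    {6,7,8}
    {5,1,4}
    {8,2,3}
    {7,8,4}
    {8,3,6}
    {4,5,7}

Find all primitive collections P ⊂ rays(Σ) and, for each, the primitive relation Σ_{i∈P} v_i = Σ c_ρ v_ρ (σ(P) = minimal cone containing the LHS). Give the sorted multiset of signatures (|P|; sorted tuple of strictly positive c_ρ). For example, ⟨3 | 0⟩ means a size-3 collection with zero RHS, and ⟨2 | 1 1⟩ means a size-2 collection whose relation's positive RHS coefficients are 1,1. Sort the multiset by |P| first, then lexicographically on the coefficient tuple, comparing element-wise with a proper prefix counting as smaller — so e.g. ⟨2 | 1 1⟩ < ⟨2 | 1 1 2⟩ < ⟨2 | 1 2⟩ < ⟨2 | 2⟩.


11 collections generate NE(X_Σ); each relation:

  P = {1,7}:  v_{1} + v_{7} = 0  ⇒ sig = ⟨2 | 0⟩
  P = {3,4}:  v_{3} + v_{4} = 0  ⇒ sig = ⟨2 | 0⟩
  P = {5,8}:  v_{5} + v_{8} = 0  ⇒ sig = ⟨2 | 0⟩
  P = {1,8}:  v_{1} + v_{8} = v_{2}  ⇒ sig = ⟨2 | 1⟩
  P = {2,5}:  v_{2} + v_{5} = v_{1}  ⇒ sig = ⟨2 | 1⟩
  P = {2,7}:  v_{2} + v_{7} = v_{8}  ⇒ sig = ⟨2 | 1⟩
  P = {1,6}:  v_{1} + v_{6} = v_{3} + v_{8}  ⇒ sig = ⟨2 | 1 1⟩
  P = {4,6}:  v_{4} + v_{6} = v_{7} + v_{8}  ⇒ sig = ⟨2 | 1 1⟩
  P = {5,6}:  v_{5} + v_{6} = v_{3} + v_{7}  ⇒ sig = ⟨2 | 1 1⟩
  P = {2,6}:  v_{2} + v_{6} = v_{3} + 2·v_{8}  ⇒ sig = ⟨2 | 1 2⟩
  P = {3,7,8}:  v_{3} + v_{7} + v_{8} = v_{6}  ⇒ sig = ⟨3 | 1⟩

Sorted signature multiset PRS(X):
{ ⟨2 | 0⟩ ×3,  ⟨2 | 1⟩ ×3,  ⟨2 | 1 1⟩ ×3,  ⟨2 | 1 2⟩,  ⟨3 | 1⟩ }


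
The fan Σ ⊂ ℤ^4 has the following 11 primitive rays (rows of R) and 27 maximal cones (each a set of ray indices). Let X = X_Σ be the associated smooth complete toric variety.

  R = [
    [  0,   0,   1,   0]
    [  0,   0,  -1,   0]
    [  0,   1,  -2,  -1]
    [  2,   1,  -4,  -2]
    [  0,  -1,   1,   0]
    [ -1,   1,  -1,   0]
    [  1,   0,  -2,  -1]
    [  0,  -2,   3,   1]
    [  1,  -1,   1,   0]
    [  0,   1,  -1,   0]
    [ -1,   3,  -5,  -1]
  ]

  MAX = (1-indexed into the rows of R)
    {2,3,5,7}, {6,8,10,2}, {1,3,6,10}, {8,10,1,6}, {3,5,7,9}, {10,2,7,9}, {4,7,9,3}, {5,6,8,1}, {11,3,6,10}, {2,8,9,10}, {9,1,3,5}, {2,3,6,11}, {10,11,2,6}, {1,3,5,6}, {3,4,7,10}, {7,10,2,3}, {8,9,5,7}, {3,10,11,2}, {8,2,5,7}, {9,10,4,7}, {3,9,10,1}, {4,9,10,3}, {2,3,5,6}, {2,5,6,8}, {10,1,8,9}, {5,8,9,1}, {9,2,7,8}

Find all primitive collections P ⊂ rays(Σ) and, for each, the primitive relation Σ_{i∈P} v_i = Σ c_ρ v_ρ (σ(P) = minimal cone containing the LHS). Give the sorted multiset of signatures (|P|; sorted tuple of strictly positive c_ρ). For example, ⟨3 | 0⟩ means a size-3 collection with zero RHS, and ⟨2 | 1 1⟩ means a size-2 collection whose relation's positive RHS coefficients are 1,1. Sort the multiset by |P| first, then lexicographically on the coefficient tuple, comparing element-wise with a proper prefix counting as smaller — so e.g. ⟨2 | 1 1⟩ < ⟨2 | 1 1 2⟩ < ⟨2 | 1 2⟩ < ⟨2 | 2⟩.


22 minimal non-faces of Δ(Σ) (on 11 rays):

  P = {1,2}:  v_{1} + v_{2} = 0 — sig = ⟨2 | 0⟩
  P = {5,10}:  v_{5} + v_{10} = 0 — sig = ⟨2 | 0⟩
  P = {6,9}:  v_{6} + v_{9} = 0 — sig = ⟨2 | 0⟩
  P = {3,8}:  v_{3} + v_{8} = v_{5} — sig = ⟨2 | 1⟩
  P = {1,7}:  v_{1} + v_{7} = v_{3} + v_{9} — sig = ⟨2 | 1 1⟩
  P = {4,8}:  v_{4} + v_{8} = v_{7} + v_{9} — sig = ⟨2 | 1 1⟩
  P = {6,7}:  v_{6} + v_{7} = v_{2} + v_{3} — sig = ⟨2 | 1 1⟩
  P = {8,11}:  v_{8} + v_{11} = v_{2} + v_{6} — sig = ⟨2 | 1 1⟩
  P = {1,11}:  v_{1} + v_{11} = v_{3} + v_{6} + v_{10} — sig = ⟨2 | 1 1 1⟩
  P = {4,5}:  v_{4} + v_{5} = v_{3} + v_{7} + v_{9} — sig = ⟨2 | 1 1 1⟩
  P = {4,6}:  v_{4} + v_{6} = v_{3} + v_{7} + v_{10} — sig = ⟨2 | 1 1 1⟩
  P = {5,11}:  v_{5} + v_{11} = v_{2} + v_{3} + v_{6} — sig = ⟨2 | 1 1 1⟩
  P = {9,11}:  v_{9} + v_{11} = v_{2} + v_{3} + v_{10} — sig = ⟨2 | 1 1 1⟩
  P = {4,11}:  v_{4} + v_{11} = v_{2} + 2·v_{3} + v_{7} + 2·v_{10} — sig = ⟨2 | 1 1 2 2⟩
  P = {2,4}:  v_{2} + v_{4} = 2·v_{7} + v_{10} — sig = ⟨2 | 1 2⟩
  P = {1,4}:  v_{1} + v_{4} = 2·v_{3} + 2·v_{9} + v_{10} — sig = ⟨2 | 1 2 2⟩
  P = {7,11}:  v_{7} + v_{11} = 2·v_{2} + 2·v_{3} + v_{10} — sig = ⟨2 | 1 2 2⟩
  P = {2,3,9}:  v_{2} + v_{3} + v_{9} = v_{7} — sig = ⟨3 | 1⟩
  P = {2,5,9}:  v_{2} + v_{5} + v_{9} = v_{7} + v_{8} — sig = ⟨3 | 1 1⟩
  P = {7,8,10}:  v_{7} + v_{8} + v_{10} = v_{2} + v_{9} — sig = ⟨3 | 1 1⟩
  P = {2,3,6,10}:  v_{2} + v_{3} + v_{6} + v_{10} = v_{11} — sig = ⟨4 | 1⟩
  P = {3,7,9,10}:  v_{3} + v_{7} + v_{9} + v_{10} = v_{4} — sig = ⟨4 | 1⟩

so the primitive-relation signature multiset is
    ⟨2 | 0⟩
    ⟨2 | 0⟩
    ⟨2 | 0⟩
    ⟨2 | 1⟩
    ⟨2 | 1 1⟩
    ⟨2 | 1 1⟩
    ⟨2 | 1 1⟩
    ⟨2 | 1 1⟩
    ⟨2 | 1 1 1⟩
    ⟨2 | 1 1 1⟩
    ⟨2 | 1 1 1⟩
    ⟨2 | 1 1 1⟩
    ⟨2 | 1 1 1⟩
    ⟨2 | 1 1 2 2⟩
    ⟨2 | 1 2⟩
    ⟨2 | 1 2 2⟩
    ⟨2 | 1 2 2⟩
    ⟨3 | 1⟩
    ⟨3 | 1 1⟩
    ⟨3 | 1 1⟩
    ⟨4 | 1⟩
    ⟨4 | 1⟩


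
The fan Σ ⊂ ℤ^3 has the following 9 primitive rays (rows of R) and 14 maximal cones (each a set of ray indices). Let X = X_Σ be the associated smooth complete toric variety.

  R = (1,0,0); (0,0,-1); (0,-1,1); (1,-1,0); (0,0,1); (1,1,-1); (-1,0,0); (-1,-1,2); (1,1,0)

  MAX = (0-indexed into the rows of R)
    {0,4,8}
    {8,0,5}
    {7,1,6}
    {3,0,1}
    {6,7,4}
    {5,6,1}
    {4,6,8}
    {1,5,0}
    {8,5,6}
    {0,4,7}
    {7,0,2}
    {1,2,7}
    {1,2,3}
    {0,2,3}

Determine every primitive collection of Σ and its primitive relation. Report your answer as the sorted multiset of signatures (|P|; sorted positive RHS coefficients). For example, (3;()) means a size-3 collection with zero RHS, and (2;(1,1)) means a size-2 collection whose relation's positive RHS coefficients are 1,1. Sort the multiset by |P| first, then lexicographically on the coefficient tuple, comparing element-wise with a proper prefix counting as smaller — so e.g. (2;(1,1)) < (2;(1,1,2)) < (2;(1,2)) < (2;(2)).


|primitive collections| = 17. Relations:

  P={0,6}:  v_{0} + v_{6} = 0  ⟹  sig = (2;())
  P={1,4}:  v_{1} + v_{4} = 0  ⟹  sig = (2;())
  P={1,8}:  v_{1} + v_{8} = v_{5}  ⟹  sig = (2;(1))
  P={2,5}:  v_{2} + v_{5} = v_{0}  ⟹  sig = (2;(1))
  P={4,5}:  v_{4} + v_{5} = v_{8}  ⟹  sig = (2;(1))
  P={5,7}:  v_{5} + v_{7} = v_{4}  ⟹  sig = (2;(1))
  P={2,4}:  v_{2} + v_{4} = v_{0} + v_{7}  ⟹  sig = (2;(1,1))
  P={2,6}:  v_{2} + v_{6} = v_{1} + v_{7}  ⟹  sig = (2;(1,1))
  P={2,8}:  v_{2} + v_{8} = v_{0} + v_{4}  ⟹  sig = (2;(1,1))
  P={3,4}:  v_{3} + v_{4} = v_{0} + v_{2}  ⟹  sig = (2;(1,1))
  P={3,6}:  v_{3} + v_{6} = v_{1} + v_{2}  ⟹  sig = (2;(1,1))
  P={3,5}:  v_{3} + v_{5} = 2·v_{0} + v_{1}  ⟹  sig = (2;(1,2))
  P={3,7}:  v_{3} + v_{7} = 2·v_{2}  ⟹  sig = (2;(2))
  P={3,8}:  v_{3} + v_{8} = 2·v_{0}  ⟹  sig = (2;(2))
  P={7,8}:  v_{7} + v_{8} = 2·v_{4}  ⟹  sig = (2;(2))
  P={0,1,2}:  v_{0} + v_{1} + v_{2} = v_{3}  ⟹  sig = (3;(1))
  P={0,1,7}:  v_{0} + v_{1} + v_{7} = v_{2}  ⟹  sig = (3;(1))

Hence PRS(X_Σ) =
    |P|=2: 15 collections, coeffs (), (), (1), (1), (1), (1), (1,1), (1,1), (1,1), (1,1), (1,1), (1,2), (2), (2), (2)
    |P|=3: 2 collections, coeffs (1), (1)


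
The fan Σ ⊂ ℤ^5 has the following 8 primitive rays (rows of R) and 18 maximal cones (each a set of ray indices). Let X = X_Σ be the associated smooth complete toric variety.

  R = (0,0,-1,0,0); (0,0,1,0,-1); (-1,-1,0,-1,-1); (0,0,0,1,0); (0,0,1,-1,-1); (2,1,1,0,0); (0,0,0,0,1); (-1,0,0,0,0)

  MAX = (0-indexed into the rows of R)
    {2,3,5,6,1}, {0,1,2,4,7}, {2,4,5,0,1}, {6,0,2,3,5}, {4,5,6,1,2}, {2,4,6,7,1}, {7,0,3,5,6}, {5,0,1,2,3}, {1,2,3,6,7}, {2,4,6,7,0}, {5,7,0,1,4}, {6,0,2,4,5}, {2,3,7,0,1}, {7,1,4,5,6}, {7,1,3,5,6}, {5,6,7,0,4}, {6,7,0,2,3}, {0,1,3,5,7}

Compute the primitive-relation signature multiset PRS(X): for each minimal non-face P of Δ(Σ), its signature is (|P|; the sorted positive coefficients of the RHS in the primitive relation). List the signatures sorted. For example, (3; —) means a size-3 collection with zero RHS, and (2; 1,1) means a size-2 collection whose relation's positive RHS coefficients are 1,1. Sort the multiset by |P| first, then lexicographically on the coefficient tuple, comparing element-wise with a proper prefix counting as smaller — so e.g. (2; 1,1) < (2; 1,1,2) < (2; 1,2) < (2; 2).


|primitive collections| = 3. Relations:

  P={3,4}:  v_{3} + v_{4} = v_{1} ; sig = (2; 1)
  P={0,1,6}:  v_{0} + v_{1} + v_{6} = 0 ; sig = (3; —)
  P={2,5,7}:  v_{2} + v_{5} + v_{7} = v_{4} ; sig = (3; 1)

Hence PRS(X_Σ) =
[(2; 1), (3; —), (3; 1)]


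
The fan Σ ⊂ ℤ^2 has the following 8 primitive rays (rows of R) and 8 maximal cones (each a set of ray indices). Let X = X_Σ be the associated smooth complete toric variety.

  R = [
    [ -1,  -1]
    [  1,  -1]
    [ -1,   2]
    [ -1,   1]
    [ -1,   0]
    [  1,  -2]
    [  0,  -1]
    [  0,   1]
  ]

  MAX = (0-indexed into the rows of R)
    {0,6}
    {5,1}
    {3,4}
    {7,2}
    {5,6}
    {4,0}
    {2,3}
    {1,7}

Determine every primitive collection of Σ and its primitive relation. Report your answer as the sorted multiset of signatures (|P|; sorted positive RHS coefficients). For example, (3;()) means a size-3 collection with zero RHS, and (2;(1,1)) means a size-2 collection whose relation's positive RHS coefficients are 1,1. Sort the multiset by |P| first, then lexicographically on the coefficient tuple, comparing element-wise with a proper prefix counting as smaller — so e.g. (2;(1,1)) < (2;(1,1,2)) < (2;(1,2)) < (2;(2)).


|primitive collections| = 20. Relations:

  • {1,3}:  v_{1} + v_{3} = 0  ⇒ sig = (2;())
  • {2,5}:  v_{2} + v_{5} = 0  ⇒ sig = (2;())
  • {6,7}:  v_{6} + v_{7} = 0  ⇒ sig = (2;())
  • {0,7}:  v_{0} + v_{7} = v_{4}  ⇒ sig = (2;(1))
  • {1,2}:  v_{1} + v_{2} = v_{7}  ⇒ sig = (2;(1))
  • {1,4}:  v_{1} + v_{4} = v_{6}  ⇒ sig = (2;(1))
  • {1,6}:  v_{1} + v_{6} = v_{5}  ⇒ sig = (2;(1))
  • {2,6}:  v_{2} + v_{6} = v_{3}  ⇒ sig = (2;(1))
  • {3,5}:  v_{3} + v_{5} = v_{6}  ⇒ sig = (2;(1))
  • {3,6}:  v_{3} + v_{6} = v_{4}  ⇒ sig = (2;(1))
  • {3,7}:  v_{3} + v_{7} = v_{2}  ⇒ sig = (2;(1))
  • {4,6}:  v_{4} + v_{6} = v_{0}  ⇒ sig = (2;(1))
  • {4,7}:  v_{4} + v_{7} = v_{3}  ⇒ sig = (2;(1))
  • {5,7}:  v_{5} + v_{7} = v_{1}  ⇒ sig = (2;(1))
  • {0,2}:  v_{0} + v_{2} = v_{3} + v_{4}  ⇒ sig = (2;(1,1))
  • {0,1}:  v_{0} + v_{1} = 2·v_{6}  ⇒ sig = (2;(2))
  • {0,3}:  v_{0} + v_{3} = 2·v_{4}  ⇒ sig = (2;(2))
  • {2,4}:  v_{2} + v_{4} = 2·v_{3}  ⇒ sig = (2;(2))
  • {4,5}:  v_{4} + v_{5} = 2·v_{6}  ⇒ sig = (2;(2))
  • {0,5}:  v_{0} + v_{5} = 3·v_{6}  ⇒ sig = (2;(3))

Hence PRS(X_Σ) =
[(2;()), (2;()), (2;()), (2;(1)), (2;(1)), (2;(1)), (2;(1)), (2;(1)), (2;(1)), (2;(1)), (2;(1)), (2;(1)), (2;(1)), (2;(1)), (2;(1,1)), (2;(2)), (2;(2)), (2;(2)), (2;(2)), (2;(3))]


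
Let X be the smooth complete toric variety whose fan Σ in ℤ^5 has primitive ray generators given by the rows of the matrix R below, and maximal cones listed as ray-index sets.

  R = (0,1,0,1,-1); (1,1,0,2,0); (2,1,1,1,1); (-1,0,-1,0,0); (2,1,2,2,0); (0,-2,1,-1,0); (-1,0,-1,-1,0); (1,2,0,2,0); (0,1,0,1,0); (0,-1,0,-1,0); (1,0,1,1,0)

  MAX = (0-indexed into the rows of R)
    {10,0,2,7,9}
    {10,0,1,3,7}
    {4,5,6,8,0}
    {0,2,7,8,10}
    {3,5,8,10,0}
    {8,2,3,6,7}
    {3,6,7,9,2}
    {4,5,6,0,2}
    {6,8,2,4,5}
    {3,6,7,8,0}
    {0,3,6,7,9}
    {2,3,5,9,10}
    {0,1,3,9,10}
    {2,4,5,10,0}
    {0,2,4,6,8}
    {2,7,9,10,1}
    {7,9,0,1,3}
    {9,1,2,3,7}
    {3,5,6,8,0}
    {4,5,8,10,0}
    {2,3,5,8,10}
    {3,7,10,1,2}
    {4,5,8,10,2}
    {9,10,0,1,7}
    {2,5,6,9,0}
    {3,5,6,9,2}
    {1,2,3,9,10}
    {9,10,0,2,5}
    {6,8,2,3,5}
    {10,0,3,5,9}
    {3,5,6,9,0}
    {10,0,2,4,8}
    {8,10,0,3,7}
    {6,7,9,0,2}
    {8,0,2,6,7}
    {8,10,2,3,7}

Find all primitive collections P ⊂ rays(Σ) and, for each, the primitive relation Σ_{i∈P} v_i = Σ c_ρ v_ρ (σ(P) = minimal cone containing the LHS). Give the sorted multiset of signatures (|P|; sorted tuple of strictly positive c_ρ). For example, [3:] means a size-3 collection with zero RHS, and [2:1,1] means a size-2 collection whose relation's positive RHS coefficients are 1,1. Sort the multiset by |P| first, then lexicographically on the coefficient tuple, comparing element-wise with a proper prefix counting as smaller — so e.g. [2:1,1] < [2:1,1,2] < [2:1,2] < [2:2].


14 collections generate NE(X_Σ); each relation:

  P = {6,10}:  v_{6} + v_{10} = 0  →  sig = [2:]
  P = {8,9}:  v_{8} + v_{9} = 0  →  sig = [2:]
  P = {5,7}:  v_{5} + v_{7} = v_{10}  →  sig = [2:1]
  P = {3,4}:  v_{3} + v_{4} = v_{8} + v_{10}  →  sig = [2:1,1]
  P = {1,6}:  v_{1} + v_{6} = v_{3} + v_{7} + v_{9}  →  sig = [2:1,1,1]
  P = {1,8}:  v_{1} + v_{8} = v_{3} + v_{7} + v_{10}  →  sig = [2:1,1,1]
  P = {4,9}:  v_{4} + v_{9} = v_{0} + v_{2} + v_{5}  →  sig = [2:1,1,1]
  P = {4,7}:  v_{4} + v_{7} = v_{0} + v_{2} + v_{8} + v_{10}  →  sig = [2:1,1,1,1]
  P = {1,5}:  v_{1} + v_{5} = v_{3} + v_{9} + 2·v_{10}  →  sig = [2:1,1,2]
  P = {1,4}:  v_{1} + v_{4} = v_{7} + 2·v_{10}  →  sig = [2:1,2]
  P = {0,2,3}:  v_{0} + v_{2} + v_{3} = v_{7}  →  sig = [3:1]
  P = {0,1,2}:  v_{0} + v_{1} + v_{2} = 2·v_{7} + v_{9} + v_{10}  →  sig = [3:1,1,2]
  P = {0,2,5,8}:  v_{0} + v_{2} + v_{5} + v_{8} = v_{4}  →  sig = [4:1]
  P = {3,7,9,10}:  v_{3} + v_{7} + v_{9} + v_{10} = v_{1}  →  sig = [4:1]

so the primitive-relation signature multiset is
    [2:]
    [2:]
    [2:1]
    [2:1,1]
    [2:1,1,1]
    [2:1,1,1]
    [2:1,1,1]
    [2:1,1,1,1]
    [2:1,1,2]
    [2:1,2]
    [3:1]
    [3:1,1,2]
    [4:1]
    [4:1]


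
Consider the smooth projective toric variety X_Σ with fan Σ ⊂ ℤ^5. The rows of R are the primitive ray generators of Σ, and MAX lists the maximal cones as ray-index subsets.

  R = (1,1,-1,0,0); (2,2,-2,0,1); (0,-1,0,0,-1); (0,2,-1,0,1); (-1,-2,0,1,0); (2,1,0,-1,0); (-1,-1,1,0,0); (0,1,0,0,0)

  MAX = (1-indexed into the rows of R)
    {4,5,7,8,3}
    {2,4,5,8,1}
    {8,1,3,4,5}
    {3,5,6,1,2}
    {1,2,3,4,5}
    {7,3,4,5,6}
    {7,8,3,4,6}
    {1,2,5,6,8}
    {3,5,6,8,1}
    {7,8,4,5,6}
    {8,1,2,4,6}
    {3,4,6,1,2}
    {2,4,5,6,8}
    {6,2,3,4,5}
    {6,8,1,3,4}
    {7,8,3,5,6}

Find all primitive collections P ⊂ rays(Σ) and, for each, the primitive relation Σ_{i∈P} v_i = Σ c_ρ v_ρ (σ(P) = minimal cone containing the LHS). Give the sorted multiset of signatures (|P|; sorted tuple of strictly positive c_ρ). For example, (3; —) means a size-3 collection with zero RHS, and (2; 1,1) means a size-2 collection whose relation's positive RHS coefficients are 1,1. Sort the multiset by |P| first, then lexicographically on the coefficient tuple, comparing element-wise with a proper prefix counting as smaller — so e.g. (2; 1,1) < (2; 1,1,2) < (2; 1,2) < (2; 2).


Minimal non-faces — 5 found among 8 rays, 16 max cones:

  P = {1,7}:  v_{1} + v_{7} = 0  so sig = (2; —)
  P = {2,7}:  v_{2} + v_{7} = v_{4} + v_{5} + v_{6}  so sig = (2; 1,1,1)
  P = {2,3,8}:  v_{2} + v_{3} + v_{8} = 2·v_{1}  so sig = (3; 2)
  P = {1,4,5,6}:  v_{1} + v_{4} + v_{5} + v_{6} = v_{2}  so sig = (4; 1)
  P = {3,4,5,6,8}:  v_{3} + v_{4} + v_{5} + v_{6} + v_{8} = v_{1}  so sig = (5; 1)

Sorted signature multiset PRS(X):
{ (2; —),  (2; 1,1,1),  (3; 2),  (4; 1),  (5; 1) }


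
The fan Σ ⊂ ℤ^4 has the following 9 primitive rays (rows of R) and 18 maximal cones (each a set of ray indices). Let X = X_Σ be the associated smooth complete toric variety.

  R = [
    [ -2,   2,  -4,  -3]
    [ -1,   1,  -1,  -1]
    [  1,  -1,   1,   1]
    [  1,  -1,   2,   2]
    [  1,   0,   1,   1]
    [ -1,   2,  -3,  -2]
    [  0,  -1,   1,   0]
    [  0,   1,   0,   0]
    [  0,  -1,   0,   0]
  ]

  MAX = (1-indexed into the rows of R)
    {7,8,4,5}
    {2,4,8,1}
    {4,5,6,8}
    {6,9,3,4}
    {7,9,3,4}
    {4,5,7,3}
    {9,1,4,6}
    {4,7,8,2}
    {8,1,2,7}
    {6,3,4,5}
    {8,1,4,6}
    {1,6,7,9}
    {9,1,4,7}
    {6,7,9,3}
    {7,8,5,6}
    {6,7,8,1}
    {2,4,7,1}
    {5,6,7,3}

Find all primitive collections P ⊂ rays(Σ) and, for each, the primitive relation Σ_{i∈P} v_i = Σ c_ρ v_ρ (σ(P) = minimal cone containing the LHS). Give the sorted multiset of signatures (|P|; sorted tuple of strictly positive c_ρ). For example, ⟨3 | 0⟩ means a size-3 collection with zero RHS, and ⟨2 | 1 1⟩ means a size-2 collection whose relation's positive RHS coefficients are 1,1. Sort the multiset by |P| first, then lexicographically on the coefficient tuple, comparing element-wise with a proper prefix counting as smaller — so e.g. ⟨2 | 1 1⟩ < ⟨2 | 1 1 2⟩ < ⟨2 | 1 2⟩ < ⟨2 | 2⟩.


|primitive collections| = 11. Relations:

  P={2,3}:  v_{2} + v_{3} = 0 ; sig = ⟨2 | 0⟩
  P={8,9}:  v_{8} + v_{9} = 0 ; sig = ⟨2 | 0⟩
  P={1,5}:  v_{1} + v_{5} = v_{6} ; sig = ⟨2 | 1⟩
  P={2,5}:  v_{2} + v_{5} = v_{8} ; sig = ⟨2 | 1⟩
  P={3,8}:  v_{3} + v_{8} = v_{5} ; sig = ⟨2 | 1⟩
  P={5,9}:  v_{5} + v_{9} = v_{3} ; sig = ⟨2 | 1⟩
  P={1,3}:  v_{1} + v_{3} = v_{6} + v_{9} ; sig = ⟨2 | 1 1⟩
  P={2,6}:  v_{2} + v_{6} = v_{1} + v_{8} ; sig = ⟨2 | 1 1⟩
  P={2,9}:  v_{2} + v_{9} = v_{1} + v_{4} + v_{7} ; sig = ⟨2 | 1 1 1⟩
  P={4,6,7}:  v_{4} + v_{6} + v_{7} = 0 ; sig = ⟨3 | 0⟩
  P={1,4,7,8}:  v_{1} + v_{4} + v_{7} + v_{8} = v_{2} ; sig = ⟨4 | 1⟩

Signatures (|P|; sorted positive RHS coefficients), sorted:
    |P|=2: 9 collections, coeffs (), (), (1), (1), (1), (1), (1,1), (1,1), (1,1,1)
    |P|=3: 1 collection, coeffs ()
    |P|=4: 1 collection, coeffs (1)


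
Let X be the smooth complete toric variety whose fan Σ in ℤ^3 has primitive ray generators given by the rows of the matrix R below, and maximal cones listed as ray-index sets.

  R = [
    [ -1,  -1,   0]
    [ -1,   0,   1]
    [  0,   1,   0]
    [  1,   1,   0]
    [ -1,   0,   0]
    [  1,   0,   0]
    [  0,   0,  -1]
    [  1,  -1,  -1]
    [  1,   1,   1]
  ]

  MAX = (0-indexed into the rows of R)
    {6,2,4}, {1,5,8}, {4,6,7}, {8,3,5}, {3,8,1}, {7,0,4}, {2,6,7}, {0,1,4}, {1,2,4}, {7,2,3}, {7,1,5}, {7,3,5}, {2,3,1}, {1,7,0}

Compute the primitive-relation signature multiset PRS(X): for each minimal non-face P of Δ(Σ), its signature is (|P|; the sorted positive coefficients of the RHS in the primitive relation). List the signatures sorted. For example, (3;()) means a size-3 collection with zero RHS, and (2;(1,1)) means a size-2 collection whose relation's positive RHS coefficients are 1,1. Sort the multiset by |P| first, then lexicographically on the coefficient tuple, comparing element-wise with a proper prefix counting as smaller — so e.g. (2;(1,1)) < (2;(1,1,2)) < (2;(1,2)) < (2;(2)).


20 collections generate NE(X_Σ); each relation:

  • {0,3}:  v_{0} + v_{3} = 0 — sig = (2;())
  • {4,5}:  v_{4} + v_{5} = 0 — sig = (2;())
  • {0,2}:  v_{0} + v_{2} = v_{4} — sig = (2;(1))
  • {1,6}:  v_{1} + v_{6} = v_{4} — sig = (2;(1))
  • {2,5}:  v_{2} + v_{5} = v_{3} — sig = (2;(1))
  • {3,4}:  v_{3} + v_{4} = v_{2} — sig = (2;(1))
  • {6,8}:  v_{6} + v_{8} = v_{3} — sig = (2;(1))
  • {0,5}:  v_{0} + v_{5} = v_{1} + v_{7} — sig = (2;(1,1))
  • {0,8}:  v_{0} + v_{8} = v_{1} + v_{5} — sig = (2;(1,1))
  • {4,8}:  v_{4} + v_{8} = v_{1} + v_{3} — sig = (2;(1,1))
  • {5,6}:  v_{5} + v_{6} = v_{2} + v_{7} — sig = (2;(1,1))
  • {0,6}:  v_{0} + v_{6} = 2·v_{4} + v_{7} — sig = (2;(1,2))
  • {2,8}:  v_{2} + v_{8} = v_{1} + 2·v_{3} — sig = (2;(1,2))
  • {3,6}:  v_{3} + v_{6} = 2·v_{2} + v_{7} — sig = (2;(1,2))
  • {7,8}:  v_{7} + v_{8} = 2·v_{5} — sig = (2;(2))
  • {1,2,7}:  v_{1} + v_{2} + v_{7} = 0 — sig = (3;())
  • {1,3,5}:  v_{1} + v_{3} + v_{5} = v_{8} — sig = (3;(1))
  • {1,3,7}:  v_{1} + v_{3} + v_{7} = v_{5} — sig = (3;(1))
  • {1,4,7}:  v_{1} + v_{4} + v_{7} = v_{0} — sig = (3;(1))
  • {2,4,7}:  v_{2} + v_{4} + v_{7} = v_{6} — sig = (3;(1))

so the primitive-relation signature multiset is
{ (2;()) ×2,  (2;(1)) ×5,  (2;(1,1)) ×4,  (2;(1,2)) ×3,  (2;(2)),  (3;()),  (3;(1)) ×4 }


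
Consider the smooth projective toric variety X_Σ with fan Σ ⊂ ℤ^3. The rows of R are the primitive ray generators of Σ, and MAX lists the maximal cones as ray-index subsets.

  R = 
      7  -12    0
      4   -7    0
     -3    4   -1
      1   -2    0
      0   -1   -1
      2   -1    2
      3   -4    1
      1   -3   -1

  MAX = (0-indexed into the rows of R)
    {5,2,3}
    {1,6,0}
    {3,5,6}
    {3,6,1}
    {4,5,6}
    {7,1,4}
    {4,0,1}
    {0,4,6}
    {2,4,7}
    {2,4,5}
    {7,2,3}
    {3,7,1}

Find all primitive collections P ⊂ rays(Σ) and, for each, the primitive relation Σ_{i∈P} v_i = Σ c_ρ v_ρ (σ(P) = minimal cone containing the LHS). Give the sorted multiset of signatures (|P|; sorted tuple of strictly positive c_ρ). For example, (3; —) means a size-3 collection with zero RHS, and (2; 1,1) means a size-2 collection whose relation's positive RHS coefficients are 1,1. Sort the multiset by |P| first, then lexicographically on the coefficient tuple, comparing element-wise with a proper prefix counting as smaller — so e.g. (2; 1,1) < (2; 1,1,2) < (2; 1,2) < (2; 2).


Δ(Σ) — 8 vertices, 11 min non-faces:

  • {2,6}:  v_{2} + v_{6} = 0  →  sig = (2; —)
  • {1,2}:  v_{1} + v_{2} = v_{7}  →  sig = (2; 1)
  • {3,4}:  v_{3} + v_{4} = v_{7}  →  sig = (2; 1)
  • {5,7}:  v_{5} + v_{7} = v_{6}  →  sig = (2; 1)
  • {6,7}:  v_{6} + v_{7} = v_{1}  →  sig = (2; 1)
  • {0,2}:  v_{0} + v_{2} = v_{1} + v_{4}  →  sig = (2; 1,1)
  • {0,7}:  v_{0} + v_{7} = 2·v_{1} + v_{4}  →  sig = (2; 1,2)
  • {0,5}:  v_{0} + v_{5} = v_{4} + 3·v_{6}  →  sig = (2; 1,3)
  • {0,3}:  v_{0} + v_{3} = 2·v_{1}  →  sig = (2; 2)
  • {1,5}:  v_{1} + v_{5} = 2·v_{6}  →  sig = (2; 2)
  • {1,4,6}:  v_{1} + v_{4} + v_{6} = v_{0}  →  sig = (3; 1)

so the primitive-relation signature multiset is
{ (2; —),  (2; 1) ×4,  (2; 1,1),  (2; 1,2),  (2; 1,3),  (2; 2) ×2,  (3; 1) }


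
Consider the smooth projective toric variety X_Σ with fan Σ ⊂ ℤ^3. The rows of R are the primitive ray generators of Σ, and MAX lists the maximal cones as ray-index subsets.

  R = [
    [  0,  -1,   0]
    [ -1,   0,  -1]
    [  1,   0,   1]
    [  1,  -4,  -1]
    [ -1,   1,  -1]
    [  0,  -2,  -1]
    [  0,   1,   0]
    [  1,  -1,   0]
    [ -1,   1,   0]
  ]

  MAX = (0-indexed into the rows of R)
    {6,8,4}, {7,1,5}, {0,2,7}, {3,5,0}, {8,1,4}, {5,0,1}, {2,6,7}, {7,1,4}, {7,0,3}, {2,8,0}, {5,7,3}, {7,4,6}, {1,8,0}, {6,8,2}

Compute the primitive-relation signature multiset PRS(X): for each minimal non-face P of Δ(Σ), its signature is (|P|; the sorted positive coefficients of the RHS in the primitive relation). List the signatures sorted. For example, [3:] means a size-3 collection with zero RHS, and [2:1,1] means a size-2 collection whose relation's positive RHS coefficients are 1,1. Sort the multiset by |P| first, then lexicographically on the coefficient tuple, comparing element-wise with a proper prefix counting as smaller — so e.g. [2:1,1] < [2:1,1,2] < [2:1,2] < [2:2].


Primitive collections (17):

  P={0,6}:  v_{0} + v_{6} = 0  ⟹  sig = [2:]
  P={1,2}:  v_{1} + v_{2} = 0  ⟹  sig = [2:]
  P={7,8}:  v_{7} + v_{8} = 0  ⟹  sig = [2:]
  P={0,4}:  v_{0} + v_{4} = v_{1}  ⟹  sig = [2:1]
  P={1,6}:  v_{1} + v_{6} = v_{4}  ⟹  sig = [2:1]
  P={2,4}:  v_{2} + v_{4} = v_{6}  ⟹  sig = [2:1]
  P={2,5}:  v_{2} + v_{5} = v_{0} + v_{7}  ⟹  sig = [2:1,1]
  P={3,6}:  v_{3} + v_{6} = v_{5} + v_{7}  ⟹  sig = [2:1,1]
  P={3,8}:  v_{3} + v_{8} = v_{0} + v_{5}  ⟹  sig = [2:1,1]
  P={5,6}:  v_{5} + v_{6} = v_{1} + v_{7}  ⟹  sig = [2:1,1]
  P={5,8}:  v_{5} + v_{8} = v_{0} + v_{1}  ⟹  sig = [2:1,1]
  P={3,4}:  v_{3} + v_{4} = v_{1} + v_{5} + v_{7}  ⟹  sig = [2:1,1,1]
  P={4,5}:  v_{4} + v_{5} = 2·v_{1} + v_{7}  ⟹  sig = [2:1,2]
  P={1,3}:  v_{1} + v_{3} = 2·v_{5}  ⟹  sig = [2:2]
  P={2,3}:  v_{2} + v_{3} = 2·v_{0} + 2·v_{7}  ⟹  sig = [2:2,2]
  P={0,1,7}:  v_{0} + v_{1} + v_{7} = v_{5}  ⟹  sig = [3:1]
  P={0,5,7}:  v_{0} + v_{5} + v_{7} = v_{3}  ⟹  sig = [3:1]

so the primitive-relation signature multiset is
    [2:]
    [2:]
    [2:]
    [2:1]
    [2:1]
    [2:1]
    [2:1,1]
    [2:1,1]
    [2:1,1]
    [2:1,1]
    [2:1,1]
    [2:1,1,1]
    [2:1,2]
    [2:2]
    [2:2,2]
    [3:1]
    [3:1]
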